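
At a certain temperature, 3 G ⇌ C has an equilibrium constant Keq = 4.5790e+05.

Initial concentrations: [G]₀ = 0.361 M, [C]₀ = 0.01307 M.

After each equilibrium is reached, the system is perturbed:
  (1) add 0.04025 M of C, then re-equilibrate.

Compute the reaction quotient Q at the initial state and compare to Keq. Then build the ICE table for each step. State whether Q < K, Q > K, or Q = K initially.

Q₀ = 0.2778; Q < K (proceeds forward)

Q₀ = 0.2778 vs Keq = 4.5790e+05 ⇒ Q<K, forward
Step 1:
                    G           C
  init          0.361     0.01307
  Δ           -0.3544      0.1181
  eq         0.006593      0.1312
  solve Keq expr → x = 0.1181; check Q = 4.5790e+05
Then add 0.04025 M of C.
Step 2:
                    G           C
  init       0.006593      0.1715
  Δ        6.1213e-04 -2.0404e-04
  eq         0.007205      0.1713
  solve Keq expr → x = -2.0404e-04; check Q = 4.5790e+05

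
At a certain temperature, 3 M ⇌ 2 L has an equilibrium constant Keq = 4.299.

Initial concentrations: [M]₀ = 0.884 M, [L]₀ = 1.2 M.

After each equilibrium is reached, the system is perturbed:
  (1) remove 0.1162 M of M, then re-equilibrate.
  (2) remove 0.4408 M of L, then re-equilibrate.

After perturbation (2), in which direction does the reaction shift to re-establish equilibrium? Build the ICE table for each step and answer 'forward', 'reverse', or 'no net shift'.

Q₀ = 2.085 vs Keq = 4.299 ⇒ Q<K, forward
Step 1:
                  M         L
  I           0.884       1.2
  C         -0.1512    0.1008
  E          0.7328     1.301
  solve Keq expr → x = 0.05039; check Q = 4.299
Then remove 0.1162 M of M.
Step 2:
                  M         L
  I          0.6166     1.301
  C         0.09278  -0.06185
  E          0.7094     1.239
  solve Keq expr → x = -0.03093; check Q = 4.299
Then remove 0.4408 M of L.
Step 3:
                  M         L
  I          0.7094    0.7981
  C         -0.1398   0.09322
  E          0.5696    0.8913
  solve Keq expr → x = 0.04661; check Q = 4.299

Direction: forward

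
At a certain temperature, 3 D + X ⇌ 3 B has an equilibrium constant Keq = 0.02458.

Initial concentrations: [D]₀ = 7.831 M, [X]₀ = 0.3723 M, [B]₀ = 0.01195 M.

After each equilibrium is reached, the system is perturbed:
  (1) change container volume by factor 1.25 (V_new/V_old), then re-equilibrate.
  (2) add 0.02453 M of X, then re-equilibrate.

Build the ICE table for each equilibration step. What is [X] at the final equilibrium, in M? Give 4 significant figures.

Q₀ = 9.5446e-09 vs Keq = 0.02458 ⇒ Q<K, forward
Step 1:
                   D          X          B
  init         7.831     0.3723    0.01195
  Δ          -0.8693    -0.2898     0.8693
  eq           6.962    0.08253     0.8813
  solve Keq expr → x = 0.2898; check Q = 0.02458
Then change container volume by factor 1.25 (V_new/V_old).
Step 2:
                   D          X          B
  init         5.569    0.06602      0.705
  Δ          0.02315   0.007717   -0.02315
  eq           5.592    0.07374     0.6819
  solve Keq expr → x = -0.007717; check Q = 0.02458
Then add 0.02453 M of X.
Step 3:
                   D          X          B
  init         5.592    0.09827     0.6819
  Δ         -0.03404   -0.01135    0.03404
  eq           5.558    0.08692     0.7159
  solve Keq expr → x = 0.01135; check Q = 0.02458

[X]_eq = 0.08692 M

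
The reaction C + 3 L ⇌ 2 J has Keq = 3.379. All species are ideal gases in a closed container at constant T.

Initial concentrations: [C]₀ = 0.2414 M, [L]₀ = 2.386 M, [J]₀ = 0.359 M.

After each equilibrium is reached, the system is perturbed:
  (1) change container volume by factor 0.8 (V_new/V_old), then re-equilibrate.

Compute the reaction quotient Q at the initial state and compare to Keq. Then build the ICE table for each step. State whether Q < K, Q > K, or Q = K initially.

Q₀ = 0.0393; Q < K (proceeds forward)

Q₀ = 0.0393 vs Keq = 3.379 ⇒ Q<K, forward
Step 1:
                    C           L           J
  init         0.2414       2.386       0.359
  Δ           -0.2087      -0.626      0.4174
  eq          0.03272        1.76      0.7764
  solve Keq expr → x = 0.2087; check Q = 3.379
Then change container volume by factor 0.8 (V_new/V_old).
Step 2:
                    C           L           J
  init         0.0409         2.2      0.9704
  Δ          -0.01202    -0.03605     0.02403
  eq          0.02889       2.164      0.9945
  solve Keq expr → x = 0.01202; check Q = 3.379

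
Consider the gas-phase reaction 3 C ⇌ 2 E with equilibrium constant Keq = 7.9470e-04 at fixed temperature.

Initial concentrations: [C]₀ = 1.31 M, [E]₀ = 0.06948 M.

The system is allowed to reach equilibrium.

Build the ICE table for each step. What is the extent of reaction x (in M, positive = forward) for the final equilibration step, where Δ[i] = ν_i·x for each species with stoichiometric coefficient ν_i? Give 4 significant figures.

Q₀ = 0.002147 vs Keq = 7.9470e-04 ⇒ Q>K, reverse
Step 1:
                  C         E
  Initial      1.31   0.06948
  Change    0.03804  -0.02536
  Equil       1.348   0.04412
  solve Keq expr → x = -0.01268; check Q = 7.9470e-04

x = -0.01268 M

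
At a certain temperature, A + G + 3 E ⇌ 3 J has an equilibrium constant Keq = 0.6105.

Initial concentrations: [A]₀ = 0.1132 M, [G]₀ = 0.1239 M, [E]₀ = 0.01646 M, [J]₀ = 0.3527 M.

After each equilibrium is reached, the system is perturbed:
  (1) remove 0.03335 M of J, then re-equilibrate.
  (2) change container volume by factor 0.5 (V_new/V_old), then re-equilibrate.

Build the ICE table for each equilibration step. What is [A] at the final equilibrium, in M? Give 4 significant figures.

[A]_eq = 0.3703 M

Q₀ = 7.0147e+05 vs Keq = 0.6105 ⇒ Q>K, reverse
Step 1:
                   A          G          E          J
  Initial     0.1132     0.1239    0.01646     0.3527
  Change     0.08934    0.08934      0.268     -0.268
  Equil       0.2025     0.2132     0.2845    0.08467
  solve Keq expr → x = -0.08934; check Q = 0.6105
Then remove 0.03335 M of J.
Step 2:
                   A          G          E          J
  Initial     0.2025     0.2132     0.2845    0.05132
  Change   -0.008049  -0.008049   -0.02415    0.02415
  Equil       0.1945     0.2052     0.2603    0.07547
  solve Keq expr → x = 0.008049; check Q = 0.6105
Then change container volume by factor 0.5 (V_new/V_old).
Step 3:
                   A          G          E          J
  Initial      0.389     0.4104     0.5207     0.1509
  Change     -0.0187    -0.0187   -0.05611    0.05611
  Equil       0.3703     0.3917     0.4646     0.2071
  solve Keq expr → x = 0.0187; check Q = 0.6105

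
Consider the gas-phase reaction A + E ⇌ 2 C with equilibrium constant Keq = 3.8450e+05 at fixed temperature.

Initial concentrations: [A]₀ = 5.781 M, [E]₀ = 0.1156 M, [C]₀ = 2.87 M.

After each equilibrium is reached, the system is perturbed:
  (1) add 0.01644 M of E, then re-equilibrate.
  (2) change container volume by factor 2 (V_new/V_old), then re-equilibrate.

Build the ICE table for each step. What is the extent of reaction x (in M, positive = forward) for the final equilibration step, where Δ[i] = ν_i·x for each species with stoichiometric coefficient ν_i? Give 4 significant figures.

Q₀ = 12.33 vs Keq = 3.8450e+05 ⇒ Q<K, forward
Step 1:
                  A         E         C
  I           5.781    0.1156      2.87
  C         -0.1156   -0.1156    0.2312
  E           5.665 4.4150e-06     3.101
  solve Keq expr → x = 0.1156; check Q = 3.8450e+05
Then add 0.01644 M of E.
Step 2:
                  A         E         C
  I           5.665   0.01644     3.101
  C        -0.01644  -0.01644   0.03288
  E           5.649 4.5222e-06     3.134
  solve Keq expr → x = 0.01644; check Q = 3.8450e+05
Then change container volume by factor 2 (V_new/V_old).
Step 3:
                  A         E         C
  I           2.824 2.2611e-06     1.567
  C               0         0         0
  E           2.824 2.2611e-06     1.567
  solve Keq expr → x = 0; check Q = 3.8450e+05

x = 0 M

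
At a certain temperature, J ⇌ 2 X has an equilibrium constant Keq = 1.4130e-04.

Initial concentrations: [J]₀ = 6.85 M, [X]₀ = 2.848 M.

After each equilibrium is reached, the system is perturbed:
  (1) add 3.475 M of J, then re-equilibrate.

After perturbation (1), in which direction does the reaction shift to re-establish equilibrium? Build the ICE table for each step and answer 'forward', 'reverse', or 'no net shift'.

Direction: forward

Q₀ = 1.184 vs Keq = 1.4130e-04 ⇒ Q>K, reverse
Step 1:
                  J         X
  I            6.85     2.848
  C           1.407    -2.814
  E           8.257   0.03416
  solve Keq expr → x = -1.407; check Q = 1.4130e-04
Then add 3.475 M of J.
Step 2:
                  J         X
  I           11.73   0.03416
  C       -0.003276  0.006552
  E           11.73   0.04071
  solve Keq expr → x = 0.003276; check Q = 1.4130e-04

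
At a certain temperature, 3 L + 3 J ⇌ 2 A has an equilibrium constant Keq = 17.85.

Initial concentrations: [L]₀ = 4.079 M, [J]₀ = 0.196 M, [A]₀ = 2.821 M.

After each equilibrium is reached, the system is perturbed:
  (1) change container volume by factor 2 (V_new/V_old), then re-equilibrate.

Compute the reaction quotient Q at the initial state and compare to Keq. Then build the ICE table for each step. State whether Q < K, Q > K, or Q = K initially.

Q₀ = 15.57; Q < K (proceeds forward)

Q₀ = 15.57 vs Keq = 17.85 ⇒ Q<K, forward
Step 1:
                   L          J          A
  init         4.079      0.196      2.821
  Δ        -0.008103  -0.008103   0.005402
  eq           4.071     0.1879      2.826
  solve Keq expr → x = 0.002701; check Q = 17.85
Then change container volume by factor 2 (V_new/V_old).
Step 2:
                   L          J          A
  init         2.035    0.09395      1.413
  Δ           0.1209     0.1209   -0.08062
  eq           2.156     0.2149      1.333
  solve Keq expr → x = -0.04031; check Q = 17.85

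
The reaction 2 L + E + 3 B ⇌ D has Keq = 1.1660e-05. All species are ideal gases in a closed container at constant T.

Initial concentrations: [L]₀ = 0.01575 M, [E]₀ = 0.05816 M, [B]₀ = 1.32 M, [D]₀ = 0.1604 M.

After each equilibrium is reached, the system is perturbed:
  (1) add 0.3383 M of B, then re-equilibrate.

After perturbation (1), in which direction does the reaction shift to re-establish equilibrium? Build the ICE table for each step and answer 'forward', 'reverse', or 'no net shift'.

Direction: forward

Q₀ = 4834 vs Keq = 1.1660e-05 ⇒ Q>K, reverse
Step 1:
                    L           E           B           D
  init        0.01575     0.05816        1.32      0.1604
  Δ            0.3208      0.1604      0.4812     -0.1604
  eq           0.3365      0.2186       1.801  1.6867e-06
  solve Keq expr → x = -0.1604; check Q = 1.1660e-05
Then add 0.3383 M of B.
Step 2:
                    L           E           B           D
  init         0.3365      0.2186       2.139  1.6867e-06
  Δ       -2.2800e-06 -1.1400e-06 -3.4200e-06  1.1400e-06
  eq           0.3365      0.2186       2.139  2.8267e-06
  solve Keq expr → x = 1.1400e-06; check Q = 1.1660e-05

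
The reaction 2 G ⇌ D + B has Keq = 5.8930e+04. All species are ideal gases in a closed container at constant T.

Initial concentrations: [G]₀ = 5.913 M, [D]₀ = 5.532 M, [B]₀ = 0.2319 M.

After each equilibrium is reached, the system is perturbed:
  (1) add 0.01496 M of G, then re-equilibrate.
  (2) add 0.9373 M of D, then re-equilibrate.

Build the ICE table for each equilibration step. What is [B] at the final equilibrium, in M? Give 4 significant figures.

Q₀ = 0.03669 vs Keq = 5.8930e+04 ⇒ Q<K, forward
Step 1:
                   G          D          B
  I            5.913      5.532     0.2319
  C           -5.892      2.946      2.946
  E          0.02138      8.478      3.178
  solve Keq expr → x = 2.946; check Q = 5.8930e+04
Then add 0.01496 M of G.
Step 2:
                   G          D          B
  I          0.03634      8.478      3.178
  C         -0.01493   0.007463   0.007463
  E          0.02142      8.485      3.185
  solve Keq expr → x = 0.007463; check Q = 5.8930e+04
Then add 0.9373 M of D.
Step 3:
                   G          D          B
  I          0.02142      9.423      3.185
  C         0.001149 -5.7455e-04 -5.7455e-04
  E          0.02256      9.422      3.185
  solve Keq expr → x = -5.7455e-04; check Q = 5.8930e+04

[B]_eq = 3.185 M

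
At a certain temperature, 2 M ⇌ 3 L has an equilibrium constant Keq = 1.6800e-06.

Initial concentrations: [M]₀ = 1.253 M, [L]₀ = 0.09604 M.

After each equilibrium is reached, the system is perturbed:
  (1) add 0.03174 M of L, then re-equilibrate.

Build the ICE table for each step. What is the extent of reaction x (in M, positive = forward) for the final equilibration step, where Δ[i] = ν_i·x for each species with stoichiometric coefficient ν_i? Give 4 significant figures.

Q₀ = 5.6423e-04 vs Keq = 1.6800e-06 ⇒ Q>K, reverse
Step 1:
                    M           L
  I             1.253     0.09604
  C           0.05455    -0.08183
  E             1.308     0.01421
  solve Keq expr → x = -0.02728; check Q = 1.6800e-06
Then add 0.03174 M of L.
Step 2:
                    M           L
  I             1.308     0.04595
  C           0.02106    -0.03159
  E             1.329     0.01437
  solve Keq expr → x = -0.01053; check Q = 1.6800e-06

x = -0.01053 M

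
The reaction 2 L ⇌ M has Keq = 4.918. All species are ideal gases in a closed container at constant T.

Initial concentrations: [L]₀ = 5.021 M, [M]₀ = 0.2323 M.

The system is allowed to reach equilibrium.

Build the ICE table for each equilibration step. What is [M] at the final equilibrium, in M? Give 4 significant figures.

Q₀ = 0.009214 vs Keq = 4.918 ⇒ Q<K, forward
Step 1:
                    L           M
  Initial       5.021      0.2323
  Change       -4.323       2.162
  Equil        0.6977       2.394
  solve Keq expr → x = 2.162; check Q = 4.918

[M]_eq = 2.394 M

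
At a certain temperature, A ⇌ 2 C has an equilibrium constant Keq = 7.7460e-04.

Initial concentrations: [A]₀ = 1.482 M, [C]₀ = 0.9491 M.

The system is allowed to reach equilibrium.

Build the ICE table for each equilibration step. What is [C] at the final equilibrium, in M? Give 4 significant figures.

[C]_eq = 0.03874 M

Q₀ = 0.6078 vs Keq = 7.7460e-04 ⇒ Q>K, reverse
Step 1:
                   A          C
  I            1.482     0.9491
  C           0.4552    -0.9104
  E            1.937    0.03874
  solve Keq expr → x = -0.4552; check Q = 7.7460e-04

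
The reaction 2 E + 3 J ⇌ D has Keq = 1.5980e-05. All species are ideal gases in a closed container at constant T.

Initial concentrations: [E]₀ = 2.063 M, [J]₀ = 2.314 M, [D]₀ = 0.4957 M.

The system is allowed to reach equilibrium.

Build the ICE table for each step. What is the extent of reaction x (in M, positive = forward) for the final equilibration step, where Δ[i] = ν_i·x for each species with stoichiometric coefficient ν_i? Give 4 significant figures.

x = -0.4877 M

Q₀ = 0.0094 vs Keq = 1.5980e-05 ⇒ Q>K, reverse
Step 1:
                  E         J         D
  init        2.063     2.314    0.4957
  Δ          0.9755     1.463   -0.4877
  eq          3.038     3.777  0.007951
  solve Keq expr → x = -0.4877; check Q = 1.5980e-05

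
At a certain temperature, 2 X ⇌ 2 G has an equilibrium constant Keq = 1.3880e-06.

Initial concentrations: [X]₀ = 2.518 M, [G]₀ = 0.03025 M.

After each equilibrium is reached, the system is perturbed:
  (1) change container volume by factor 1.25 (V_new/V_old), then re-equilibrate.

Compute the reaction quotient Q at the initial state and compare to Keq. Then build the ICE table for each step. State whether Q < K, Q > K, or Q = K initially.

Q₀ = 1.4432e-04 vs Keq = 1.3880e-06 ⇒ Q>K, reverse
Step 1:
                  X         G
  I           2.518   0.03025
  C         0.02725  -0.02725
  E           2.545  0.002999
  solve Keq expr → x = -0.01363; check Q = 1.3880e-06
Then change container volume by factor 1.25 (V_new/V_old).
Step 2:
                  X         G
  I           2.036  0.002399
  C               0         0
  E           2.036  0.002399
  solve Keq expr → x = 0; check Q = 1.3880e-06

Q₀ = 1.4432e-04; Q > K (proceeds reverse)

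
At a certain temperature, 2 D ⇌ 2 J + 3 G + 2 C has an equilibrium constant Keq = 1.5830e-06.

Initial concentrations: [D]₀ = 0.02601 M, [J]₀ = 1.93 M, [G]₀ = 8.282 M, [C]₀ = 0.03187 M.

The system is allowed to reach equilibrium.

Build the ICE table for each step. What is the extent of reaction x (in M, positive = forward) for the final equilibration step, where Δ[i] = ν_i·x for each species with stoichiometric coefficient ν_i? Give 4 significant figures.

Q₀ = 3177 vs Keq = 1.5830e-06 ⇒ Q>K, reverse
Step 1:
                    D           J           G           C
  Initial     0.02601        1.93       8.282     0.03187
  Change      0.03187    -0.03187     -0.0478    -0.03187
  Equil       0.05788       1.898       8.234  1.6237e-06
  solve Keq expr → x = -0.01593; check Q = 1.5830e-06

x = -0.01593 M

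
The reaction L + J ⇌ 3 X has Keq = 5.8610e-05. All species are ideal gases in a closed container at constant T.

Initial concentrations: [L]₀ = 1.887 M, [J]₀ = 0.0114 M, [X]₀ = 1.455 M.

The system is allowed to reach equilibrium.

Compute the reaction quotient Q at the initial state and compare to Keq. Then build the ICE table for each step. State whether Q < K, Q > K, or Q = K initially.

Q₀ = 143.2; Q > K (proceeds reverse)

Q₀ = 143.2 vs Keq = 5.8610e-05 ⇒ Q>K, reverse
Step 1:
                   L          J          X
  Initial      1.887     0.0114      1.455
  Change      0.4715     0.4715     -1.414
  Equil        2.358     0.4829    0.04056
  solve Keq expr → x = -0.4715; check Q = 5.8610e-05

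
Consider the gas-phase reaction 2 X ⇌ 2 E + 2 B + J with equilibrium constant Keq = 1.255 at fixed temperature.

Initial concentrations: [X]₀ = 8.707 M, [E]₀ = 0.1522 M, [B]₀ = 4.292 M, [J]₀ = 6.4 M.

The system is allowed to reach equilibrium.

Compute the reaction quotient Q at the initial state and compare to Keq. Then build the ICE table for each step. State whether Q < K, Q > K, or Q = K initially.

Q₀ = 0.03602; Q < K (proceeds forward)

Q₀ = 0.03602 vs Keq = 1.255 ⇒ Q<K, forward
Step 1:
                   X          E          B          J
  I            8.707     0.1522      4.292        6.4
  C          -0.5723     0.5723     0.5723     0.2862
  E            8.135     0.7245      4.864      6.686
  solve Keq expr → x = 0.2862; check Q = 1.255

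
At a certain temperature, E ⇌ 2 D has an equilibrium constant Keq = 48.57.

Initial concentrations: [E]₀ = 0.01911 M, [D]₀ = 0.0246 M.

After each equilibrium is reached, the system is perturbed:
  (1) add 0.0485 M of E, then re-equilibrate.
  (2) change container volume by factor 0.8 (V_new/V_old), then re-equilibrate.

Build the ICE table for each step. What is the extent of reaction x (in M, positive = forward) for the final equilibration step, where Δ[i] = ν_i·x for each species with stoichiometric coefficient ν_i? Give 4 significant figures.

x = -1.5961e-04 M

Q₀ = 0.03167 vs Keq = 48.57 ⇒ Q<K, forward
Step 1:
                  E         D
  I         0.01911    0.0246
  C        -0.01903   0.03806
  E       8.0833e-05   0.06266
  solve Keq expr → x = 0.01903; check Q = 48.57
Then add 0.0485 M of E.
Step 2:
                  E         D
  I         0.04858   0.06266
  C        -0.04806   0.09612
  E       5.1908e-04    0.1588
  solve Keq expr → x = 0.04806; check Q = 48.57
Then change container volume by factor 0.8 (V_new/V_old).
Step 3:
                  E         D
  I       6.4885e-04    0.1985
  C       1.5961e-04 -3.1921e-04
  E       8.0845e-04    0.1982
  solve Keq expr → x = -1.5961e-04; check Q = 48.57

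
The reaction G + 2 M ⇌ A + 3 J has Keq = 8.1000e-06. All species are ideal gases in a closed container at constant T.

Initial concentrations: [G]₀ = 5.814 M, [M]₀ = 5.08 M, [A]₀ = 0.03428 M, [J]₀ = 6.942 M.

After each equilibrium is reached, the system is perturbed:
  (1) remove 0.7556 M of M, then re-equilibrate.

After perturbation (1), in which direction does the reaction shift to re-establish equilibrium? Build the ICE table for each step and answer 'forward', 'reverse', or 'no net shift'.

Q₀ = 0.07643 vs Keq = 8.1000e-06 ⇒ Q>K, reverse
Step 1:
                    G           M           A           J
  init          5.814        5.08     0.03428       6.942
  Δ           0.03428     0.06855    -0.03428     -0.1028
  eq            5.848       5.149  3.9253e-06       6.839
  solve Keq expr → x = -0.03428; check Q = 8.1000e-06
Then remove 0.7556 M of M.
Step 2:
                    G           M           A           J
  init          5.848       4.393  3.9253e-06       6.839
  Δ        1.0676e-06  2.1352e-06 -1.0676e-06 -3.2028e-06
  eq            5.848       4.393  2.8577e-06       6.839
  solve Keq expr → x = -1.0676e-06; check Q = 8.1000e-06

Direction: reverse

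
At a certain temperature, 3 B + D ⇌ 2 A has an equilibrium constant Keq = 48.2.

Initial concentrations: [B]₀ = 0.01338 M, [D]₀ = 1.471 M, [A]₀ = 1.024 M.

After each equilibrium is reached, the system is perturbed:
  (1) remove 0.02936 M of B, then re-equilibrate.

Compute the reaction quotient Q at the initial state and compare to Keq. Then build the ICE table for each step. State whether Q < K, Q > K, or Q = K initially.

Q₀ = 2.9759e+05; Q > K (proceeds reverse)

Q₀ = 2.9759e+05 vs Keq = 48.2 ⇒ Q>K, reverse
Step 1:
                   B          D          A
  I          0.01338      1.471      1.024
  C           0.2062    0.06874    -0.1375
  E           0.2196       1.54     0.8865
  solve Keq expr → x = -0.06874; check Q = 48.2
Then remove 0.02936 M of B.
Step 2:
                   B          D          A
  I           0.1902       1.54     0.8865
  C          0.02607   0.008691   -0.01738
  E           0.2163      1.548     0.8691
  solve Keq expr → x = -0.008691; check Q = 48.2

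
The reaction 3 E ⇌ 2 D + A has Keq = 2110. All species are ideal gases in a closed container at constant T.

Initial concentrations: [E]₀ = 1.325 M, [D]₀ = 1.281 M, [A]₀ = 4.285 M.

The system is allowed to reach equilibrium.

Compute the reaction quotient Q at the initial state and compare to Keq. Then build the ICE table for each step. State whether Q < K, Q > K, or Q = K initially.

Q₀ = 3.023; Q < K (proceeds forward)

Q₀ = 3.023 vs Keq = 2110 ⇒ Q<K, forward
Step 1:
                    E           D           A
  Initial       1.325       1.281       4.285
  Change       -1.117      0.7444      0.3722
  Equil        0.2084       2.025       4.657
  solve Keq expr → x = 0.3722; check Q = 2110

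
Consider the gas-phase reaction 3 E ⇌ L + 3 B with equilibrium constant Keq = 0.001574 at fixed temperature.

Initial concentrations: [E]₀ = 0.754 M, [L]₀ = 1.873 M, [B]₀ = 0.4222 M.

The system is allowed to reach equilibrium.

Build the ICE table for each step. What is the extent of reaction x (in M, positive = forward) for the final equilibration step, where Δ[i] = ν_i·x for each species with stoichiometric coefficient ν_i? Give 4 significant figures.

x = -0.1063 M

Q₀ = 0.3288 vs Keq = 0.001574 ⇒ Q>K, reverse
Step 1:
                  E         L         B
  Initial     0.754     1.873    0.4222
  Change      0.319   -0.1063    -0.319
  Equil       1.073     1.767    0.1032
  solve Keq expr → x = -0.1063; check Q = 0.001574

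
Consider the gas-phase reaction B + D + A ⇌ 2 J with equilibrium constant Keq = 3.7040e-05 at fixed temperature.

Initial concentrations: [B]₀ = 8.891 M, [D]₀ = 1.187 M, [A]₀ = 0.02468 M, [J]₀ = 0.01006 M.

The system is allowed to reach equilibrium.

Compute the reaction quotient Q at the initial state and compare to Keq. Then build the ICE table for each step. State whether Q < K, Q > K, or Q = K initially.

Q₀ = 3.8855e-04; Q > K (proceeds reverse)

Q₀ = 3.8855e-04 vs Keq = 3.7040e-05 ⇒ Q>K, reverse
Step 1:
                   B          D          A          J
  Initial      8.891      1.187    0.02468    0.01006
  Change    0.003372   0.003372   0.003372  -0.006743
  Equil        8.894       1.19    0.02805   0.003317
  solve Keq expr → x = -0.003372; check Q = 3.7040e-05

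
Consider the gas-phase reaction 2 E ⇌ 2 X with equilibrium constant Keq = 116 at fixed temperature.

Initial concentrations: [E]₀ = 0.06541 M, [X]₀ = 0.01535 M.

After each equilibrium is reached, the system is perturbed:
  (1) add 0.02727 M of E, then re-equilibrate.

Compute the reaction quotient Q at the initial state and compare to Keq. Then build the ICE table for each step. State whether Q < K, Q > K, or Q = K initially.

Q₀ = 0.05507; Q < K (proceeds forward)

Q₀ = 0.05507 vs Keq = 116 ⇒ Q<K, forward
Step 1:
                   E          X
  I          0.06541    0.01535
  C         -0.05855    0.05855
  E         0.006861     0.0739
  solve Keq expr → x = 0.02927; check Q = 116
Then add 0.02727 M of E.
Step 2:
                   E          X
  I          0.03413     0.0739
  C         -0.02495    0.02495
  E         0.009178    0.09885
  solve Keq expr → x = 0.01248; check Q = 116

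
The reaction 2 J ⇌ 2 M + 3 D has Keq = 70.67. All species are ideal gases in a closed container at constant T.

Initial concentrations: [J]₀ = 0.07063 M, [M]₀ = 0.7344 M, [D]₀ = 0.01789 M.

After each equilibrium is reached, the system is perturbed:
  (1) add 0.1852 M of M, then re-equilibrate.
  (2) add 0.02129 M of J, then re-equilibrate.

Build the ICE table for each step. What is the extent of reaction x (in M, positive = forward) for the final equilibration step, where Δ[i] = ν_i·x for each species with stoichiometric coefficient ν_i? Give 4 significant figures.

Q₀ = 6.1904e-04 vs Keq = 70.67 ⇒ Q<K, forward
Step 1:
                    J           M           D
  Initial     0.07063      0.7344     0.01789
  Change     -0.06677     0.06677      0.1001
  Equil      0.003865      0.8012       0.118
  solve Keq expr → x = 0.03338; check Q = 70.67
Then add 0.1852 M of M.
Step 2:
                    J           M           D
  Initial    0.003865      0.9864       0.118
  Change   8.1575e-04 -8.1575e-04   -0.001224
  Equil      0.004681      0.9855      0.1168
  solve Keq expr → x = -4.0787e-04; check Q = 70.67
Then add 0.02129 M of J.
Step 3:
                    J           M           D
  Initial     0.02597      0.9855      0.1168
  Change     -0.01932     0.01932     0.02898
  Equil      0.006654       1.005      0.1458
  solve Keq expr → x = 0.009658; check Q = 70.67

x = 0.009658 M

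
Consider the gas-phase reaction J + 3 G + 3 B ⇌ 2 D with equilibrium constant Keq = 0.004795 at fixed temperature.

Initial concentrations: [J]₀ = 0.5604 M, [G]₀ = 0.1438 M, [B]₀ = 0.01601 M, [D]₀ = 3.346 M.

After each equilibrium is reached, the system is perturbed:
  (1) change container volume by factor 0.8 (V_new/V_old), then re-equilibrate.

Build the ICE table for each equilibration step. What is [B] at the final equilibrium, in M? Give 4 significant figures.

Q₀ = 1.6372e+09 vs Keq = 0.004795 ⇒ Q>K, reverse
Step 1:
                    J           G           B           D
  init         0.5604      0.1438     0.01601       3.346
  Δ            0.8694       2.608       2.608      -1.739
  eq             1.43       2.752       2.624       1.607
  solve Keq expr → x = -0.8694; check Q = 0.004795
Then change container volume by factor 0.8 (V_new/V_old).
Step 2:
                    J           G           B           D
  init          1.787        3.44        3.28       2.009
  Δ           -0.1366     -0.4099     -0.4099      0.2733
  eq            1.651        3.03        2.87       2.282
  solve Keq expr → x = 0.1366; check Q = 0.004795

[B]_eq = 2.87 M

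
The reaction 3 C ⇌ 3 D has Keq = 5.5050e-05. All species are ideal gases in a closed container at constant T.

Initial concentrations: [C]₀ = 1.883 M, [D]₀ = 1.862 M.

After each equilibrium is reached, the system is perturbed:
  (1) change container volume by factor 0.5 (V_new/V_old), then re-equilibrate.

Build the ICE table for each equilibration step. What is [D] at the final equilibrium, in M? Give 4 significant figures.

[D]_eq = 0.2745 M

Q₀ = 0.9669 vs Keq = 5.5050e-05 ⇒ Q>K, reverse
Step 1:
                   C          D
  Initial      1.883      1.862
  Change       1.725     -1.725
  Equil        3.608     0.1372
  solve Keq expr → x = -0.5749; check Q = 5.5050e-05
Then change container volume by factor 0.5 (V_new/V_old).
Step 2:
                   C          D
  Initial      7.216     0.2745
  Change           0          0
  Equil        7.216     0.2745
  solve Keq expr → x = 0; check Q = 5.5050e-05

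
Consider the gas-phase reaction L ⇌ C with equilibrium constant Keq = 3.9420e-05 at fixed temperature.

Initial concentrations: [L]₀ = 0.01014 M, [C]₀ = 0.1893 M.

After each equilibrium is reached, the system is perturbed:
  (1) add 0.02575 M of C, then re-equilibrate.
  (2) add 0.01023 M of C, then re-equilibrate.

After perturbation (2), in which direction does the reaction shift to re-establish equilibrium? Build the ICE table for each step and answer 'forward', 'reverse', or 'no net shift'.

Q₀ = 18.67 vs Keq = 3.9420e-05 ⇒ Q>K, reverse
Step 1:
                   L          C
  I          0.01014     0.1893
  C           0.1893    -0.1893
  E           0.1994 7.8616e-06
  solve Keq expr → x = -0.1893; check Q = 3.9420e-05
Then add 0.02575 M of C.
Step 2:
                   L          C
  I           0.1994    0.02576
  C          0.02575   -0.02575
  E           0.2252 8.8766e-06
  solve Keq expr → x = -0.02575; check Q = 3.9420e-05
Then add 0.01023 M of C.
Step 3:
                   L          C
  I           0.2252    0.01024
  C          0.01023   -0.01023
  E           0.2354 9.2799e-06
  solve Keq expr → x = -0.01023; check Q = 3.9420e-05

Direction: reverse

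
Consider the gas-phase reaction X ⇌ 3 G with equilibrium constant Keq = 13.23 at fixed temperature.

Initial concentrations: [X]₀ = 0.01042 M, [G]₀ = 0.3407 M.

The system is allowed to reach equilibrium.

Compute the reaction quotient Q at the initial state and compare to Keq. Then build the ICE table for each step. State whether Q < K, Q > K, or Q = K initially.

Q₀ = 3.795; Q < K (proceeds forward)

Q₀ = 3.795 vs Keq = 13.23 ⇒ Q<K, forward
Step 1:
                   X          G
  Initial    0.01042     0.3407
  Change   -0.006856    0.02057
  Equil     0.003564     0.3613
  solve Keq expr → x = 0.006856; check Q = 13.23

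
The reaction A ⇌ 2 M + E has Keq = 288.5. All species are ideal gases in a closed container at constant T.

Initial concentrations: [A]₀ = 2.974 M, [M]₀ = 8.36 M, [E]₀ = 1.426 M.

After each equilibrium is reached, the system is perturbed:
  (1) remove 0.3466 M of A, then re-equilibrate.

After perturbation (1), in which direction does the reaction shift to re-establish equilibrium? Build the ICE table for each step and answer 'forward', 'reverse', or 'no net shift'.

Direction: reverse

Q₀ = 33.51 vs Keq = 288.5 ⇒ Q<K, forward
Step 1:
                  A         M         E
  I           2.974      8.36     1.426
  C          -1.586     3.172     1.586
  E           1.388     11.53     3.012
  solve Keq expr → x = 1.586; check Q = 288.5
Then remove 0.3466 M of A.
Step 2:
                  A         M         E
  I           1.042     11.53     3.012
  C          0.1818   -0.3636   -0.1818
  E           1.223     11.17      2.83
  solve Keq expr → x = -0.1818; check Q = 288.5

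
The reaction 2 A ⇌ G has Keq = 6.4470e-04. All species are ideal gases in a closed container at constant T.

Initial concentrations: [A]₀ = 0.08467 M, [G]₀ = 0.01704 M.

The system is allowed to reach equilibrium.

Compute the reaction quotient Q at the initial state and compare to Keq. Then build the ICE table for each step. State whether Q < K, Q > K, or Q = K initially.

Q₀ = 2.377 vs Keq = 6.4470e-04 ⇒ Q>K, reverse
Step 1:
                  A         G
  Initial   0.08467   0.01704
  Change    0.03406  -0.01703
  Equil      0.1187 9.0885e-06
  solve Keq expr → x = -0.01703; check Q = 6.4470e-04

Q₀ = 2.377; Q > K (proceeds reverse)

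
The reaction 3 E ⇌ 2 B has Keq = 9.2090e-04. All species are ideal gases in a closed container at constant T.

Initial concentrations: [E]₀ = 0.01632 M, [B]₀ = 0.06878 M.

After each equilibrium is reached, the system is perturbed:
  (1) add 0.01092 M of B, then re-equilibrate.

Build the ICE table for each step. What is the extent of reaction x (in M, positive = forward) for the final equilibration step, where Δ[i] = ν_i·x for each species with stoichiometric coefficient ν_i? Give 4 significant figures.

x = -0.005331 M

Q₀ = 1088 vs Keq = 9.2090e-04 ⇒ Q>K, reverse
Step 1:
                  E         B
  I         0.01632   0.06878
  C          0.1013  -0.06756
  E          0.1177  0.001225
  solve Keq expr → x = -0.03378; check Q = 9.2090e-04
Then add 0.01092 M of B.
Step 2:
                  E         B
  I          0.1177   0.01214
  C         0.01599  -0.01066
  E          0.1336  0.001483
  solve Keq expr → x = -0.005331; check Q = 9.2090e-04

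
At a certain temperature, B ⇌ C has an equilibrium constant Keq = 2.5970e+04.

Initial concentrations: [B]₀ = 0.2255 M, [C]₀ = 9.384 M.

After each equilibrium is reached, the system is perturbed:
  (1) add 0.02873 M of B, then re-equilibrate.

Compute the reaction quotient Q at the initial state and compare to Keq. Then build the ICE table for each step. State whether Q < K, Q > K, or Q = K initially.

Q₀ = 41.61; Q < K (proceeds forward)

Q₀ = 41.61 vs Keq = 2.5970e+04 ⇒ Q<K, forward
Step 1:
                  B         C
  I          0.2255     9.384
  C         -0.2251    0.2251
  E       3.7001e-04     9.609
  solve Keq expr → x = 0.2251; check Q = 2.5970e+04
Then add 0.02873 M of B.
Step 2:
                  B         C
  I          0.0291     9.609
  C        -0.02873   0.02873
  E       3.7112e-04     9.638
  solve Keq expr → x = 0.02873; check Q = 2.5970e+04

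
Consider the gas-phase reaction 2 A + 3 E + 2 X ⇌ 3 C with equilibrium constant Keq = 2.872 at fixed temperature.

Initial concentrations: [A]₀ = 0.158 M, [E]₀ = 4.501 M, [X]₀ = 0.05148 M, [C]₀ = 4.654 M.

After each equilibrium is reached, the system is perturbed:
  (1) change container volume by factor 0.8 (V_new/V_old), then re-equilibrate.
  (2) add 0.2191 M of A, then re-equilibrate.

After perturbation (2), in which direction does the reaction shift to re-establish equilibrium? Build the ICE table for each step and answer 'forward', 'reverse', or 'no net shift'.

Q₀ = 1.6709e+04 vs Keq = 2.872 ⇒ Q>K, reverse
Step 1:
                   A          E          X          C
  init         0.158      4.501    0.05148      4.654
  Δ           0.5096     0.7645     0.5096    -0.7645
  eq          0.6676      5.265     0.5611       3.89
  solve Keq expr → x = -0.2548; check Q = 2.872
Then change container volume by factor 0.8 (V_new/V_old).
Step 2:
                   A          E          X          C
  init        0.8346      6.582     0.7014      4.862
  Δ          -0.1219    -0.1828    -0.1219     0.1828
  eq          0.7127      6.399     0.5795      5.045
  solve Keq expr → x = 0.06093; check Q = 2.872
Then add 0.2191 M of A.
Step 3:
                   A          E          X          C
  init        0.9318      6.399     0.5795      5.045
  Δ         -0.07141    -0.1071   -0.07141     0.1071
  eq          0.8604      6.292     0.5081      5.152
  solve Keq expr → x = 0.0357; check Q = 2.872

Direction: forward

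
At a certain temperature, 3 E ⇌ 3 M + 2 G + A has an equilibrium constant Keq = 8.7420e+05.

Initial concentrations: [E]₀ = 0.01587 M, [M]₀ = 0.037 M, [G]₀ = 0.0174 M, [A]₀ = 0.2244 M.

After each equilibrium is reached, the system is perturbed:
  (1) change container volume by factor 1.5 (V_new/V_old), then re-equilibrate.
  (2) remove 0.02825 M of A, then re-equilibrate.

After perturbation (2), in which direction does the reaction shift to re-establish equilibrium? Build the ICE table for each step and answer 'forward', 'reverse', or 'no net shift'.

Direction: forward

Q₀ = 8.6099e-04 vs Keq = 8.7420e+05 ⇒ Q<K, forward
Step 1:
                  E         M         G         A
  I         0.01587     0.037    0.0174    0.2244
  C        -0.01584   0.01584   0.01056   0.00528
  E       3.1175e-05   0.05284   0.02796    0.2297
  solve Keq expr → x = 0.00528; check Q = 8.7420e+05
Then change container volume by factor 1.5 (V_new/V_old).
Step 2:
                  E         M         G         A
  I       2.0783e-05   0.03523   0.01864    0.1531
  C       -6.9227e-06 6.9227e-06 4.6151e-06 2.3076e-06
  E       1.3861e-05   0.03523   0.01864    0.1531
  solve Keq expr → x = 2.3076e-06; check Q = 8.7420e+05
Then remove 0.02825 M of A.
Step 3:
                  E         M         G         A
  I       1.3861e-05   0.03523   0.01864    0.1249
  C       -9.1033e-07 9.1033e-07 6.0689e-07 3.0344e-07
  E       1.2950e-05   0.03523   0.01864    0.1249
  solve Keq expr → x = 3.0344e-07; check Q = 8.7420e+05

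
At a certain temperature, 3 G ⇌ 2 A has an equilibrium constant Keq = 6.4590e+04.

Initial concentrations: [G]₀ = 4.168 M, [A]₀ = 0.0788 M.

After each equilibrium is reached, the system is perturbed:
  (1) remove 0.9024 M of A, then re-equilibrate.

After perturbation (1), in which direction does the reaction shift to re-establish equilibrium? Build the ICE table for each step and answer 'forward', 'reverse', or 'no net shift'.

Direction: forward

Q₀ = 8.5757e-05 vs Keq = 6.4590e+04 ⇒ Q<K, forward
Step 1:
                   G          A
  I            4.168     0.0788
  C           -4.118      2.745
  E           0.0498      2.824
  solve Keq expr → x = 1.373; check Q = 6.4590e+04
Then remove 0.9024 M of A.
Step 2:
                   G          A
  I           0.0498      1.922
  C         -0.01117   0.007448
  E          0.03863      1.929
  solve Keq expr → x = 0.003724; check Q = 6.4590e+04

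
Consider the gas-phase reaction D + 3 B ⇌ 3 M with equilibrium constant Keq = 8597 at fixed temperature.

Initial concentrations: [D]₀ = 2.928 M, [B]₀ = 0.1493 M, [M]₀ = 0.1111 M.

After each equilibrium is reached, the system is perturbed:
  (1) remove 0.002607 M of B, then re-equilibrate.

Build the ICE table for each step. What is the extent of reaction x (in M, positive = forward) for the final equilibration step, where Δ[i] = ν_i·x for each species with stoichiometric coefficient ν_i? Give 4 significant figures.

x = -8.3991e-04 M

Q₀ = 0.1407 vs Keq = 8597 ⇒ Q<K, forward
Step 1:
                    D           B           M
  I             2.928      0.1493      0.1111
  C          -0.04689     -0.1407      0.1407
  E             2.881    0.008637      0.2518
  solve Keq expr → x = 0.04689; check Q = 8597
Then remove 0.002607 M of B.
Step 2:
                    D           B           M
  I             2.881     0.00603      0.2518
  C        8.3991e-04     0.00252    -0.00252
  E             2.882     0.00855      0.2492
  solve Keq expr → x = -8.3991e-04; check Q = 8597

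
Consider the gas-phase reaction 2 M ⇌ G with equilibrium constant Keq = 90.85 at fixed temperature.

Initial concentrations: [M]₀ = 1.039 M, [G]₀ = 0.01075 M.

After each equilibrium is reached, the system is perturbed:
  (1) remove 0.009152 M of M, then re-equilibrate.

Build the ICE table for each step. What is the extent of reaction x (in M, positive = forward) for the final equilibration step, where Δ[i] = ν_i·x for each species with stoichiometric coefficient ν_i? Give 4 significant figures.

Q₀ = 0.009958 vs Keq = 90.85 ⇒ Q<K, forward
Step 1:
                    M           G
  Initial       1.039     0.01075
  Change      -0.9653      0.4827
  Equil        0.0737      0.4934
  solve Keq expr → x = 0.4827; check Q = 90.85
Then remove 0.009152 M of M.
Step 2:
                    M           G
  Initial     0.06454      0.4934
  Change     0.008822   -0.004411
  Equil       0.07336       0.489
  solve Keq expr → x = -0.004411; check Q = 90.85

x = -0.004411 M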